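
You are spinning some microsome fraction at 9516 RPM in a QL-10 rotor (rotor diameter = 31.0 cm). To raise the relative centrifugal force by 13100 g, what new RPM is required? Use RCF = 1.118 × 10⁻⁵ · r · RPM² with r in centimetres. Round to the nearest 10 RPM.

r = 31.0 / 2 = 15.5 cm
Current RCF = 1.118 × 10⁻⁵ × 15.5 × (9516)² = 1.118 × 10⁻⁵ × 15.5 × 90,554,256 ≈ 15,692.1 × g
Target RCF = 15,692.1 + 13,100 = 28,792.1 × g
N² = 28,792.1 / (17.329 × 10⁻⁵) = 166,149,807
N ≈ √166,149,807 ≈ 12,889.9

≈ 12890 RPM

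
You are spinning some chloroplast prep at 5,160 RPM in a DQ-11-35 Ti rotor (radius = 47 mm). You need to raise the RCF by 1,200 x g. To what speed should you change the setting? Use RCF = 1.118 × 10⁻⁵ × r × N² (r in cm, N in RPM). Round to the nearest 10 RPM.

r = 47 mm = 4.7 cm
Current RCF = 1.118 × 10⁻⁵ × 4.7 × (5160)² = 1.118 × 10⁻⁵ × 4.7 × 26,625,600 ≈ 1,399.1 × g
Target RCF = 1,399.1 + 1,200 = 2,599.1 × g
N² = 2,599.1 / (5.2546 × 10⁻⁵) = 49,463,327
N ≈ √49,463,327 ≈ 7,033.0

7030 RPM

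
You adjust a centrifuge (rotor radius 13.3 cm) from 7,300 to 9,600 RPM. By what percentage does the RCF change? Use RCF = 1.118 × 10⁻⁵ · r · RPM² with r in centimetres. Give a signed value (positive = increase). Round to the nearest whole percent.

+73%

RCF ∝ N², so the ratio is (9600/7300)² = (1.315068)² = 1.7294.
Change = 1.7294 − 1 = +0.7294 → +72.9%.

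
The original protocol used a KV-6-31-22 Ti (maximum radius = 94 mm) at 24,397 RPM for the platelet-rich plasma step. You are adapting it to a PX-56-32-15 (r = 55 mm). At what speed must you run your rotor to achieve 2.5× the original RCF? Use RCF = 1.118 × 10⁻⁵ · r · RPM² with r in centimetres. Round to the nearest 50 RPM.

50450 RPM

Original rotor: r = 94 mm = 9.4 cm
RCF = 1.118 × 10⁻⁵ × r × N²
RCF_original = 1.118 × 10⁻⁵ × 9.4 × (24397)² = 1.118 × 10⁻⁵ × 9.4 × 595,213,609 ≈ 62,552.2 × g
Target RCF = 2.5 × 62,552.2 ≈ 156,380.5 × g
Your rotor: r = 55 mm = 5.5 cm
156,380.5 = 1.118 × 10⁻⁵ × 5.5 × N²
N² = 156,380.5 / (6.149 × 10⁻⁵) = 2,543,185,884
N ≈ √2,543,185,884 ≈ 50,430.0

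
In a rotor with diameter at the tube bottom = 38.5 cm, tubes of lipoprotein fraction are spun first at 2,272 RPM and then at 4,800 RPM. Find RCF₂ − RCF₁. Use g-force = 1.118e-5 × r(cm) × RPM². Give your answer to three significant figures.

r = 38.5 / 2 = 19.25 cm
RCF₁ = 1.118 × 10⁻⁵ × 19.25 × (2272)² = 1.118 × 10⁻⁵ × 19.25 × 5,161,984 ≈ 1,110.9 × g
RCF₂ = 1.118 × 10⁻⁵ × 19.25 × (4800)² = 1.118 × 10⁻⁵ × 19.25 × 23,040,000 ≈ 4,958.6 × g
Increase = 4,958.6 − 1,110.9 = 3,847.7

≈ 3850 x g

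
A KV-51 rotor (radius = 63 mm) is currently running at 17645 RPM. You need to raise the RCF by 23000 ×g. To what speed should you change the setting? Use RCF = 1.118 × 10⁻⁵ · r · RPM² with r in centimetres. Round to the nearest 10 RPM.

≈ 25260 RPM

r = 63 mm = 6.3 cm
Current RCF = 1.118 × 10⁻⁵ × 6.3 × (17645)² = 1.118 × 10⁻⁵ × 6.3 × 311,346,025 ≈ 21,929.3 × g
Target RCF = 21,929.3 + 23,000 = 44,929.3 × g
N² = 44,929.3 / (7.0434 × 10⁻⁵) = 637,892,211
N ≈ √637,892,211 ≈ 25,256.5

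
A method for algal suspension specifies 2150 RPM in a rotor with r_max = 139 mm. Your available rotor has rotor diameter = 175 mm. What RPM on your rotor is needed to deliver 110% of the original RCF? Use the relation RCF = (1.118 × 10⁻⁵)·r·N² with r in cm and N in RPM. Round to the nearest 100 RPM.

Original rotor: r = 139 mm = 13.9 cm
RCF = 1.118 × 10⁻⁵ × r × N²
RCF_original = 1.118 × 10⁻⁵ × 13.9 × (2150)² = 1.118 × 10⁻⁵ × 13.9 × 4,622,500 ≈ 718.3 × g
Target RCF = 1.1 × 718.3 ≈ 790.1 × g
Your rotor: r = 175 mm / 2 = 87.5 mm = 8.75 cm
790.1 = 1.118 × 10⁻⁵ × 8.75 × N²
N² = 790.1 / (9.7825 × 10⁻⁵) = 8,076,668
N ≈ √8,076,668 ≈ 2,841.9

≈ 2800 RPM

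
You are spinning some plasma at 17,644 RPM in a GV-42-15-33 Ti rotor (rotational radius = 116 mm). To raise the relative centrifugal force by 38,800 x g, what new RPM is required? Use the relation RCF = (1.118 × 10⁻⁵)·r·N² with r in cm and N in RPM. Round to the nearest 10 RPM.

r = 116 mm = 11.6 cm
Current RCF = 1.118 × 10⁻⁵ × 11.6 × (17644)² = 1.118 × 10⁻⁵ × 11.6 × 311,310,736 ≈ 40,373.3 × g
Target RCF = 40,373.3 + 38,800 = 79,173.3 × g
N² = 79,173.3 / (12.9688 × 10⁻⁵) = 610,490,562
N ≈ √610,490,562 ≈ 24,708.1

≈ 24710 RPM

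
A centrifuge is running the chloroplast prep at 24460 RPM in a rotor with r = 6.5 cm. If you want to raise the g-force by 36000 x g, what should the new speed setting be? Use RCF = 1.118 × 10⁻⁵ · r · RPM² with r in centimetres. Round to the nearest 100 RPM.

Current RCF = 1.118 × 10⁻⁵ × 6.5 × (24460)² = 1.118 × 10⁻⁵ × 6.5 × 598,291,600 ≈ 43,477.9 × g
Target RCF = 43,477.9 + 36,000 = 79,477.9 × g
N² = 79,477.9 / (7.267 × 10⁻⁵) = 1,093,682,400
N ≈ √1,093,682,400 ≈ 33,070.9

≈ 33100 RPM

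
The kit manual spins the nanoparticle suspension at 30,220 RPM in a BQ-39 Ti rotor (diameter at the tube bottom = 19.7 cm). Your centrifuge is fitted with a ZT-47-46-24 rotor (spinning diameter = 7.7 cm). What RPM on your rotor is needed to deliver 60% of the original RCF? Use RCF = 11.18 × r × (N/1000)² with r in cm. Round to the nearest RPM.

37442 RPM

Original rotor: r = 19.7 / 2 = 9.85 cm
RCF = 11.18 × r × (N/1000)²
RCF_original = 11.18 × 9.85 × (30.22)² = 11.18 × 9.85 × 913.2484 ≈ 100,569.7 × g
Target RCF = 0.6 × 100,569.7 ≈ 60,341.8 × g
Your rotor: r = 7.7 / 2 = 3.85 cm
60,341.8 = 11.18 × 3.85 × (N/1000)²
(N/1000)² = 60,341.8 / 43.043 = 1401.896
N = 1000 × √1401.896 ≈ 37,441.9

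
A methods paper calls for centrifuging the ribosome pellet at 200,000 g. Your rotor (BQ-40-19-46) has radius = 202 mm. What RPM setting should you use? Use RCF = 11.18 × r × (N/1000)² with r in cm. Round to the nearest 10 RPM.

N ≈ 29760 RPM

r = 202 mm = 20.2 cm
200,000 = 11.18 × 20.2 × (N/1000)²
(N/1000)² = 200,000 / 225.836 = 885.5984
N = 1000 × √885.5984 ≈ 29,759.0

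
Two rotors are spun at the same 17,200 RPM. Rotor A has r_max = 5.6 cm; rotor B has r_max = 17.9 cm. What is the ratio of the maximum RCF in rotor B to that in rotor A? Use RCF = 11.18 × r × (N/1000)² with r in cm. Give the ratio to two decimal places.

At fixed N, RCF ∝ r, so RCF_B/RCF_A = r_B/r_A = 17.9 / 5.6 = 3.1964.

3.20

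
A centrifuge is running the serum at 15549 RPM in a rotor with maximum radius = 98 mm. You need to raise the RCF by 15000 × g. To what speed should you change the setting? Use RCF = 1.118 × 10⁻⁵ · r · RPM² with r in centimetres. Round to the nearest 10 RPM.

19460 RPM

r = 98 mm = 9.8 cm
Current RCF = 1.118 × 10⁻⁵ × 9.8 × (15549)² = 1.118 × 10⁻⁵ × 9.8 × 241,771,401 ≈ 26,489.4 × g
Target RCF = 26,489.4 + 15,000 = 41,489.4 × g
N² = 41,489.4 / (10.9564 × 10⁻⁵) = 378,677,303
N ≈ √378,677,303 ≈ 19,459.6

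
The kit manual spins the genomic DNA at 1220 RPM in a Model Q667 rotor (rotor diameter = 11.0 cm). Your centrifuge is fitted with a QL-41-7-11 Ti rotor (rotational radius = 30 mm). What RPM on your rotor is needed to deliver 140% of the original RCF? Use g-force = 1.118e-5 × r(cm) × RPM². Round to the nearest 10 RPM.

Original rotor: r = 11.0 / 2 = 5.5 cm
RCF_original = 1.118 × 10⁻⁵ × 5.5 × (1220)² = 1.118 × 10⁻⁵ × 5.5 × 1,488,400 ≈ 91.5 × g
Target RCF = 1.4 × 91.5 ≈ 128.1 × g
Your rotor: r = 30 mm = 3.0 cm
128.1 = 1.118 × 10⁻⁵ × 3 × N²
N² = 128.1 / (3.354 × 10⁻⁵) = 3,819,320
N ≈ √3,819,320 ≈ 1,954.3

1950 RPM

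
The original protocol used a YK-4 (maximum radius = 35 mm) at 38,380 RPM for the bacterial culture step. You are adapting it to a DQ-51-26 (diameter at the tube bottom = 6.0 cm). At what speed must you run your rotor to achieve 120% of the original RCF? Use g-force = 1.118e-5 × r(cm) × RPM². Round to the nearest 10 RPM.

Original rotor: r = 35 mm = 3.5 cm
RCF = 1.118 × 10⁻⁵ × r × N²
RCF_original = 1.118 × 10⁻⁵ × 3.5 × (38380)² = 1.118 × 10⁻⁵ × 3.5 × 1,473,024,400 ≈ 57,639.4 × g
Target RCF = 1.2 × 57,639.4 ≈ 69,167.3 × g
Your rotor: r = 6.0 / 2 = 3 cm
69,167.3 = 1.118 × 10⁻⁵ × 3 × N²
N² = 69,167.3 / (3.354 × 10⁻⁵) = 2,062,233,154
N ≈ √2,062,233,154 ≈ 45,411.8

45410 RPM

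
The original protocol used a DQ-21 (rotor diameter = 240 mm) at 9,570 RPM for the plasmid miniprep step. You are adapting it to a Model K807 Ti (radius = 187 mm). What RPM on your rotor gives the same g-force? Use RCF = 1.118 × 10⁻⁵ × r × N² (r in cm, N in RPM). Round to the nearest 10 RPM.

Original rotor: r = 240 mm / 2 = 120 mm = 12 cm
RCF_original = 1.118 × 10⁻⁵ × 12 × (9570)² = 1.118 × 10⁻⁵ × 12 × 91,584,900 ≈ 12,287 × g
Your rotor: r = 187 mm = 18.7 cm
12,287 = 1.118 × 10⁻⁵ × 18.7 × N²
N² = 12,287 / (20.9066 × 10⁻⁵) = 58,770,914
N ≈ √58,770,914 ≈ 7,666.2

7670 RPM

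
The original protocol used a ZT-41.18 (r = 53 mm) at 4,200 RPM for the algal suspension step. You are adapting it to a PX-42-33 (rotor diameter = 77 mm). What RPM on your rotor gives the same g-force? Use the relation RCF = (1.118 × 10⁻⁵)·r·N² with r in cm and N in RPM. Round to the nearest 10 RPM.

4930 RPM

Original rotor: r = 53 mm = 5.3 cm
RCF_original = 1.118 × 10⁻⁵ × 5.3 × (4200)² = 1.118 × 10⁻⁵ × 5.3 × 17,640,000 ≈ 1,045.2 × g
Your rotor: r = 77 mm / 2 = 38.5 mm = 3.85 cm
1,045.2 = 1.118 × 10⁻⁵ × 3.85 × N²
N² = 1,045.2 / (4.3043 × 10⁻⁵) = 24,282,694
N ≈ √24,282,694 ≈ 4,927.7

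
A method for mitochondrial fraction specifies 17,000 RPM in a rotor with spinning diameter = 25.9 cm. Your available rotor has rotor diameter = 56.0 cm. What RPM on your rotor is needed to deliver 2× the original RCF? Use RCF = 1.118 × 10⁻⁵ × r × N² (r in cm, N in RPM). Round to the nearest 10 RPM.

Original rotor: r = 25.9 / 2 = 12.95 cm
RCF_original = 1.118 × 10⁻⁵ × 12.95 × (17000)² = 1.118 × 10⁻⁵ × 12.95 × 289,000,000 ≈ 41,841.7 × g
Target RCF = 2 × 41,841.7 ≈ 83,683.4 × g
Your rotor: r = 56.0 / 2 = 28 cm
83,683.4 = 1.118 × 10⁻⁵ × 28 × N²
N² = 83,683.4 / (31.304 × 10⁻⁵) = 267,324,942
N ≈ √267,324,942 ≈ 16,350.1

≈ 16350 RPM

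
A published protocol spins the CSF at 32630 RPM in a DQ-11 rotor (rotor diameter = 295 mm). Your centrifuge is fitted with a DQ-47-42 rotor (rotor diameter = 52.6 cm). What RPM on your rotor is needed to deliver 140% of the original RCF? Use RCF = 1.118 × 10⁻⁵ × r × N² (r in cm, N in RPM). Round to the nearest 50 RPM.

28900 RPM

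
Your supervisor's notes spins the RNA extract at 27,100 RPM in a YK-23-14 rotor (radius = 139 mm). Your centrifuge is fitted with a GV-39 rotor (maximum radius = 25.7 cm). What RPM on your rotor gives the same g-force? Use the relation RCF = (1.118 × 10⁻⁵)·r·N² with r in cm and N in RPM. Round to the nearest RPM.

Original rotor: r = 139 mm = 13.9 cm
RCF = 1.118 × 10⁻⁵ × r × N²
RCF_original = 1.118 × 10⁻⁵ × 13.9 × (27100)² = 1.118 × 10⁻⁵ × 13.9 × 734,410,000 ≈ 114,128.8 × g
114,128.8 = 1.118 × 10⁻⁵ × 25.7 × N²
N² = 114,128.8 / (28.7326 × 10⁻⁵) = 397,210,138
N ≈ √397,210,138 ≈ 19,930.1

19930 RPM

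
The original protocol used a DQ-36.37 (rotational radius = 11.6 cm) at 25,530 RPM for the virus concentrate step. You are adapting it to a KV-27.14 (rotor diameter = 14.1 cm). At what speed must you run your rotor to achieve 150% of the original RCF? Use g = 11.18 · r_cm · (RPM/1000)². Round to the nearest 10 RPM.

RCF = 11.18 × r × (N/1000)²
RCF_original = 11.18 × 11.6 × (25.53)² = 11.18 × 11.6 × 651.7809 ≈ 84,528.2 × g
Target RCF = 1.5 × 84,528.2 ≈ 126,792.3 × g
Your rotor: r = 14.1 / 2 = 7.05 cm
126,792.3 = 11.18 × 7.05 × (N/1000)²
(N/1000)² = 126,792.3 / 78.819 = 1608.651
N = 1000 × √1608.651 ≈ 40,108.0

≈ 40110 RPM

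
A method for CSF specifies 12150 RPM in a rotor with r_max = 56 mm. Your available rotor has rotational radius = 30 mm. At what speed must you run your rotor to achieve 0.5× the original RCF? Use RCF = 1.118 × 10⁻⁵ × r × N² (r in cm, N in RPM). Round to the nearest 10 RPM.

11740 RPM

Original rotor: r = 56 mm = 5.6 cm
RCF_original = 1.118 × 10⁻⁵ × 5.6 × (12150)² = 1.118 × 10⁻⁵ × 5.6 × 147,622,500 ≈ 9,242.3 × g
Target RCF = 0.5 × 9,242.3 ≈ 4,621.1 × g
Your rotor: r = 30 mm = 3.0 cm
4,621.1 = 1.118 × 10⁻⁵ × 3 × N²
N² = 4,621.1 / (3.354 × 10⁻⁵) = 137,778,772
N ≈ √137,778,772 ≈ 11,737.9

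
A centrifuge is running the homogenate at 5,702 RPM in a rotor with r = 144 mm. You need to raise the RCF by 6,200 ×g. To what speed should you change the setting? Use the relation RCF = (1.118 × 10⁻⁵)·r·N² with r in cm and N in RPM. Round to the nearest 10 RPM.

r = 144 mm = 14.4 cm
Current RCF = 1.118 × 10⁻⁵ × 14.4 × (5702)² = 1.118 × 10⁻⁵ × 14.4 × 32,512,804 ≈ 5,234.3 × g
Target RCF = 5,234.3 + 6,200 = 11,434.3 × g
N² = 11,434.3 / (16.0992 × 10⁻⁵) = 71,024,026
N ≈ √71,024,026 ≈ 8,427.6

≈ 8430 RPM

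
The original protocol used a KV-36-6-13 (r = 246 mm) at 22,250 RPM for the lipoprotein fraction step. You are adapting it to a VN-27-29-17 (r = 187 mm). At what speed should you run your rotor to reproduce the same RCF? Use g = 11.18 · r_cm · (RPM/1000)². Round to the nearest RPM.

Original rotor: r = 246 mm = 24.6 cm
RCF = 11.18 × r × (N/1000)²
RCF_original = 11.18 × 24.6 × (22.25)² = 11.18 × 24.6 × 495.0625 ≈ 136,156 × g
Your rotor: r = 187 mm = 18.7 cm
136,156 = 11.18 × 18.7 × (N/1000)²
(N/1000)² = 136,156 / 209.066 = 651.2585
N = 1000 × √651.2585 ≈ 25,519.8

25520 RPM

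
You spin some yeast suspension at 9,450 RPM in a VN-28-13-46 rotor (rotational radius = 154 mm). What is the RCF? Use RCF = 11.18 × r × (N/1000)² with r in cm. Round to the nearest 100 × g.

r = 154 mm = 15.4 cm
RCF = 11.18 × 15.4 × (9.45)² = 11.18 × 15.4 × 89.3025 ≈ 15,375.4 × g

RCF ≈ 15400 g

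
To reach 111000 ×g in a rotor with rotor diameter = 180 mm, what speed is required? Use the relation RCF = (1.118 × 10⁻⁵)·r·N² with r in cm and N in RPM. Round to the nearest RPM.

≈ 33214 RPM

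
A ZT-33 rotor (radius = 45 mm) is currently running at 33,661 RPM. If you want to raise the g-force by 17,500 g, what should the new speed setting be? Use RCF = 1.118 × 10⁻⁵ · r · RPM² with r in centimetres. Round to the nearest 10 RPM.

38480 RPM

r = 45 mm = 4.5 cm
Current RCF = 1.118 × 10⁻⁵ × 4.5 × (33661)² = 1.118 × 10⁻⁵ × 4.5 × 1,133,062,921 ≈ 57,004.4 × g
Target RCF = 57,004.4 + 17,500 = 74,504.4 × g
N² = 74,504.4 / (5.031 × 10⁻⁵) = 1,480,906,380
N ≈ √1,480,906,380 ≈ 38,482.5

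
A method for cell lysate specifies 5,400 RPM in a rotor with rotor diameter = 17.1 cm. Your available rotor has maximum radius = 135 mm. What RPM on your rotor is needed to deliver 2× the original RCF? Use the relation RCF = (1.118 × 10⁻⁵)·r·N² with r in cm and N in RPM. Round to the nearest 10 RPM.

6080 RPM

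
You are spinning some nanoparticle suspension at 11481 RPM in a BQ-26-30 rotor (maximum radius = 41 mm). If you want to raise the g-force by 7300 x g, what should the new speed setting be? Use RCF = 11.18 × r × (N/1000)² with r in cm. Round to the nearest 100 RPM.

r = 41 mm = 4.1 cm
Current RCF = 11.18 × 4.1 × (11.481)² = 11.18 × 4.1 × 131.813361 ≈ 6,042.1 × g
Target RCF = 6,042.1 + 7,300 = 13,342.1 × g
(N/1000)² = 13,342.1 / 45.838 = 291.0707
N = 1000 × √291.0707 ≈ 17,060.8

17100 RPM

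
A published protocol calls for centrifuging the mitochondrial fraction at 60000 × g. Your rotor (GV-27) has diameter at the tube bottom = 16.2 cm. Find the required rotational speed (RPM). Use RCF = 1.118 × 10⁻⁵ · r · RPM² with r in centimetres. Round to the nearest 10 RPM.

≈ 25740 RPM

r = 16.2 / 2 = 8.1 cm
60,000 = 1.118 × 10⁻⁵ × 8.1 × N²
N² = 60,000 / (9.0558 × 10⁻⁵) = 662,558,802
N ≈ √662,558,802 ≈ 25,740.2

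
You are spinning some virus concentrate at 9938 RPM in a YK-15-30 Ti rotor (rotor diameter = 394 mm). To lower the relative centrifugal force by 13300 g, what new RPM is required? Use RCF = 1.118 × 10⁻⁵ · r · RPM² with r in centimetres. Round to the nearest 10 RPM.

6190 RPM

r = 394 mm / 2 = 197 mm = 19.7 cm
Current RCF = 1.118 × 10⁻⁵ × 19.7 × (9938)² = 1.118 × 10⁻⁵ × 19.7 × 98,763,844 ≈ 21,752.3 × g
Target RCF = 21,752.3 − 13,300 = 8,452.3 × g
N² = 8,452.3 / (22.0246 × 10⁻⁵) = 38,376,633
N ≈ √38,376,633 ≈ 6,194.9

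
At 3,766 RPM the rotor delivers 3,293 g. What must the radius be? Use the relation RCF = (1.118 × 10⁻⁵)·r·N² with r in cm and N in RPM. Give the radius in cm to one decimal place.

3293 = 1.118 × 10⁻⁵ × r × (3766)²
r = 3293 / (1.118 × 10⁻⁵ × 14,182,756) = 3293 / 158.5632 ≈ 20.768 cm

20.8 cm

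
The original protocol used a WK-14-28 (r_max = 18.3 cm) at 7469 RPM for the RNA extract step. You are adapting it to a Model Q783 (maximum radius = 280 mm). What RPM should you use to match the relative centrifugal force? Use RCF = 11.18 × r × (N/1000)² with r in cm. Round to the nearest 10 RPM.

RCF = 11.18 × r × (N/1000)²
RCF_original = 11.18 × 18.3 × (7.469)² = 11.18 × 18.3 × 55.785961 ≈ 11,413.5 × g
Your rotor: r = 280 mm = 28.0 cm
11,413.5 = 11.18 × 28 × (N/1000)²
(N/1000)² = 11,413.5 / 313.04 = 36.4602
N = 1000 × √36.4602 ≈ 6,038.2

≈ 6040 RPM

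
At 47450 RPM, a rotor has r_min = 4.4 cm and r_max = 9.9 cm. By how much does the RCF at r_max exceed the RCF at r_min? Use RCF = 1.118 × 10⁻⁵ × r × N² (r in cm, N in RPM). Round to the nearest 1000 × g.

≈ 138000 x g

RCF_max = 1.118 × 10⁻⁵ × 9.9 × (47450)² = 1.118 × 10⁻⁵ × 9.9 × 2,251,502,500 ≈ 249,200.8 × g
RCF_min = 1.118 × 10⁻⁵ × 4.4 × (47450)² = 1.118 × 10⁻⁵ × 4.4 × 2,251,502,500 ≈ 110,755.9 × g
ΔRCF = 249,200.8 − 110,755.9 = 138,444.9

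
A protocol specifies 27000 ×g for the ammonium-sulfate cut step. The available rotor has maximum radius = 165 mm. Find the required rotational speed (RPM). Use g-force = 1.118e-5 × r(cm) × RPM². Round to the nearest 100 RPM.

N ≈ 12100 RPM

r = 165 mm = 16.5 cm
27,000 = 1.118 × 10⁻⁵ × 16.5 × N²
N² = 27,000 / (18.447 × 10⁻⁵) = 146,365,263
N ≈ √146,365,263 ≈ 12,098.2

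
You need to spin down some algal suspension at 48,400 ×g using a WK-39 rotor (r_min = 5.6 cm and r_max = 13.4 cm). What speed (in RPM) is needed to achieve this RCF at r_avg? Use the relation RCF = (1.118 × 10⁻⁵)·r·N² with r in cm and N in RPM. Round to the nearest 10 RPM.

N ≈ 21350 RPM

r_avg = (5.6 + 13.4) / 2 = 9.5 cm
RCF = 1.118 × 10⁻⁵ × r × N²
48,400 = 1.118 × 10⁻⁵ × 9.5 × N²
N² = 48,400 / (10.621 × 10⁻⁵) = 455,700,970
N ≈ √455,700,970 ≈ 21,347.2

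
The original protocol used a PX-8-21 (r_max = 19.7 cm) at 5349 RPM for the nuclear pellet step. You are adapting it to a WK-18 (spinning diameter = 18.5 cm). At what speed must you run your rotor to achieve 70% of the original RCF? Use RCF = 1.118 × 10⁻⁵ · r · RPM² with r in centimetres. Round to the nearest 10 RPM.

RCF_original = 1.118 × 10⁻⁵ × 19.7 × (5349)² = 1.118 × 10⁻⁵ × 19.7 × 28,611,801 ≈ 6,301.6 × g
Target RCF = 0.7 × 6,301.6 ≈ 4,411.1 × g
Your rotor: r = 18.5 / 2 = 9.25 cm
4,411.1 = 1.118 × 10⁻⁵ × 9.25 × N²
N² = 4,411.1 / (10.3415 × 10⁻⁵) = 42,654,354
N ≈ √42,654,354 ≈ 6,531.0

≈ 6530 RPM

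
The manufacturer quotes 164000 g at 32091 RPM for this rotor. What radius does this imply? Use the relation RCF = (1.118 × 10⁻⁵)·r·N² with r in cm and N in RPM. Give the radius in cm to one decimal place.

RCF = 1.118 × 10⁻⁵ × r × N²
164000 = 1.118 × 10⁻⁵ × r × (32091)²
r = 164000 / (1.118 × 10⁻⁵ × 1,029,832,281) = 164000 / 11513.52 ≈ 14.244 cm

14.2 cm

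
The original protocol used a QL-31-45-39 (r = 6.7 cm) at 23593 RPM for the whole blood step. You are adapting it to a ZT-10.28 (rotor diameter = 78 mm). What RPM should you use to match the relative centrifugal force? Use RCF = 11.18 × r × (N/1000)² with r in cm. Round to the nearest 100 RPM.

RCF_original = 11.18 × 6.7 × (23.593)² = 11.18 × 6.7 × 556.629649 ≈ 41,694.9 × g
Your rotor: r = 78 mm / 2 = 39 mm = 3.9 cm
41,694.9 = 11.18 × 3.9 × (N/1000)²
(N/1000)² = 41,694.9 / 43.602 = 956.2612
N = 1000 × √956.2612 ≈ 30,923.5

30900 RPM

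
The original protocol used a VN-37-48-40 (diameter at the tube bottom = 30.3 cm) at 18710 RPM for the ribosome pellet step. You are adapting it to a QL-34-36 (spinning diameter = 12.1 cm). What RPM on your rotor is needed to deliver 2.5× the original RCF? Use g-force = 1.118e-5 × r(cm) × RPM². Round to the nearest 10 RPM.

Original rotor: r = 30.3 / 2 = 15.15 cm
RCF_original = 1.118 × 10⁻⁵ × 15.15 × (18710)² = 1.118 × 10⁻⁵ × 15.15 × 350,064,100 ≈ 59,292.8 × g
Target RCF = 2.5 × 59,292.8 ≈ 148,232 × g
Your rotor: r = 12.1 / 2 = 6.05 cm
148,232 = 1.118 × 10⁻⁵ × 6.05 × N²
N² = 148,232 / (6.7639 × 10⁻⁵) = 2,191,516,729
N ≈ √2,191,516,729 ≈ 46,813.6

46810 RPM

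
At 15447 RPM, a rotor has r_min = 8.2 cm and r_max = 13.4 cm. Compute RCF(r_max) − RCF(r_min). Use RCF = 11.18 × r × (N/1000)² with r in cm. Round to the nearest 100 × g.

ΔRCF = 11.18 × (r_max − r_min) × (N/1000)² = 11.18 × 5.2 × 238.609809 ≈ 13,871.8

ΔRCF ≈ 13900 x g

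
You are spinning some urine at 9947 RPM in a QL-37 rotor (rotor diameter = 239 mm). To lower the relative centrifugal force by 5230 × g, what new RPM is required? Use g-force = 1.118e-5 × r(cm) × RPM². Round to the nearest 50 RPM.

N₂ ≈ 7750 RPM

r = 239 mm / 2 = 119.5 mm = 11.95 cm
Current RCF = 1.118 × 10⁻⁵ × 11.95 × (9947)² = 1.118 × 10⁻⁵ × 11.95 × 98,942,809 ≈ 13,218.9 × g
Target RCF = 13,218.9 − 5,230 = 7,988.9 × g
N² = 7,988.9 / (13.3601 × 10⁻⁵) = 59,796,708
N ≈ √59,796,708 ≈ 7,732.8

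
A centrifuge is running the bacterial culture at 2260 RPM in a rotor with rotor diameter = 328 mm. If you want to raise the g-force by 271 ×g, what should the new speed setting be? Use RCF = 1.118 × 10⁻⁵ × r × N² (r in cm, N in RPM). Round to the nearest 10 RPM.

2570 RPM

r = 328 mm / 2 = 164 mm = 16.4 cm
Current RCF = 1.118 × 10⁻⁵ × 16.4 × (2260)² = 1.118 × 10⁻⁵ × 16.4 × 5,107,600 ≈ 936.5 × g
Target RCF = 936.5 + 271 = 1,207.5 × g
N² = 1,207.5 / (18.3352 × 10⁻⁵) = 6,585,693
N ≈ √6,585,693 ≈ 2,566.3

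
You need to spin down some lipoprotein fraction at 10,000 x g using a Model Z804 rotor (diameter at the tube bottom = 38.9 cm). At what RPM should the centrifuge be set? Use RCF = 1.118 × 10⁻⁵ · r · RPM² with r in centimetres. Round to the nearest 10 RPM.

6780 RPM

r = 38.9 / 2 = 19.45 cm
RCF = 1.118 × 10⁻⁵ × r × N²
10,000 = 1.118 × 10⁻⁵ × 19.45 × N²
N² = 10,000 / (21.7451 × 10⁻⁵) = 45,987,372
N ≈ √45,987,372 ≈ 6,781.4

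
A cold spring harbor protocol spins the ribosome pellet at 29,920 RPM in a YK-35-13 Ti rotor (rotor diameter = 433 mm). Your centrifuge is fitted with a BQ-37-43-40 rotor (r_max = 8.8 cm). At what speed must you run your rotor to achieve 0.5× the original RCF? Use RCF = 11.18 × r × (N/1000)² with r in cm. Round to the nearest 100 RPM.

Original rotor: r = 433 mm / 2 = 216.5 mm = 21.65 cm
RCF_original = 11.18 × 21.65 × (29.92)² = 11.18 × 21.65 × 895.2064 ≈ 216,682 × g
Target RCF = 0.5 × 216,682 ≈ 108,341 × g
108,341 = 11.18 × 8.8 × (N/1000)²
(N/1000)² = 108,341 / 98.384 = 1101.205
N = 1000 × √1101.205 ≈ 33,184.4

33200 RPM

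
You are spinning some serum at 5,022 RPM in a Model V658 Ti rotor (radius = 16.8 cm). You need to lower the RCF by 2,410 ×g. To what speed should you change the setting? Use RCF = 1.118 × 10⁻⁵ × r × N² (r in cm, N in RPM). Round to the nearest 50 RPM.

≈ 3500 RPM

Current RCF = 1.118 × 10⁻⁵ × 16.8 × (5022)² = 1.118 × 10⁻⁵ × 16.8 × 25,220,484 ≈ 4,737 × g
Target RCF = 4,737 − 2,410 = 2,327 × g
N² = 2,327 / (18.7824 × 10⁻⁵) = 12,389,258
N ≈ √12,389,258 ≈ 3,519.8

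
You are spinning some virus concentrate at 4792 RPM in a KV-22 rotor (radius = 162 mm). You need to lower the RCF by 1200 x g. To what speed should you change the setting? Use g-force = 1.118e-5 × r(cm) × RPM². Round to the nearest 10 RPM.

N₂ ≈ 4040 RPM

r = 162 mm = 16.2 cm
Current RCF = 1.118 × 10⁻⁵ × 16.2 × (4792)² = 1.118 × 10⁻⁵ × 16.2 × 22,963,264 ≈ 4,159 × g
Target RCF = 4,159 − 1,200 = 2,959 × g
N² = 2,959 / (18.1116 × 10⁻⁵) = 16,337,596
N ≈ √16,337,596 ≈ 4,042.0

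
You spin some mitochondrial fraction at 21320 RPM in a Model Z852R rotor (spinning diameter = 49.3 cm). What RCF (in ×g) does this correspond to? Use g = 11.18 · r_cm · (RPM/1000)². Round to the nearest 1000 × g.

125000 ×g

r = 49.3 / 2 = 24.65 cm
RCF = 11.18 × 24.65 × (21.32)² = 11.18 × 24.65 × 454.5424 ≈ 125,266 × g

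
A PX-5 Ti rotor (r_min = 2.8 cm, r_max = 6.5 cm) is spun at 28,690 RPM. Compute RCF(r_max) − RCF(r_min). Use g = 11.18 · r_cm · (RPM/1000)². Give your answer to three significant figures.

ΔRCF ≈ 34000 ×g

RCF_max = 11.18 × 6.5 × (28.69)² = 11.18 × 6.5 × 823.1161 ≈ 59,815.8 × g
RCF_min = 11.18 × 2.8 × (28.69)² = 11.18 × 2.8 × 823.1161 ≈ 25,766.8 × g
ΔRCF = 59,815.8 − 25,766.8 = 34,049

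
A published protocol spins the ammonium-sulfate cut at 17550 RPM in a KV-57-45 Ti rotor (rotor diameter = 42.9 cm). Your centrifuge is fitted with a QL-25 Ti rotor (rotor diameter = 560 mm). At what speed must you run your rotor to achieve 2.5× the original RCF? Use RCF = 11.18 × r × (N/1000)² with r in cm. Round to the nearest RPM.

Original rotor: r = 42.9 / 2 = 21.45 cm
RCF_original = 11.18 × 21.45 × (17.55)² = 11.18 × 21.45 × 308.0025 ≈ 73,862.4 × g
Target RCF = 2.5 × 73,862.4 ≈ 184,656 × g
Your rotor: r = 560 mm / 2 = 280 mm = 28 cm
184,656 = 11.18 × 28 × (N/1000)²
(N/1000)² = 184,656 / 313.04 = 589.8799
N = 1000 × √589.8799 ≈ 24,287.4

24287 RPM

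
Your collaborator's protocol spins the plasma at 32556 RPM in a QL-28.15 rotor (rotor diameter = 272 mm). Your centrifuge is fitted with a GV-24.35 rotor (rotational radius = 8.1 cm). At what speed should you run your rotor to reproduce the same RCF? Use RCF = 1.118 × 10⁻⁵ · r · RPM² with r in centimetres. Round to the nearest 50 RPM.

≈ 42200 RPM

Original rotor: r = 272 mm / 2 = 136 mm = 13.6 cm
RCF_original = 1.118 × 10⁻⁵ × 13.6 × (32556)² = 1.118 × 10⁻⁵ × 13.6 × 1,059,893,136 ≈ 161,154.6 × g
161,154.6 = 1.118 × 10⁻⁵ × 8.1 × N²
N² = 161,154.6 / (9.0558 × 10⁻⁵) = 1,779,573,312
N ≈ √1,779,573,312 ≈ 42,185.0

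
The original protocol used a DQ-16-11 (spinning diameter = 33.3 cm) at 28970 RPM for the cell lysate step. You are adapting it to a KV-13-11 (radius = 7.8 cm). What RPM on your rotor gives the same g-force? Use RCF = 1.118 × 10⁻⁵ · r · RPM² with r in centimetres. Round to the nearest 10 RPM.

Original rotor: r = 33.3 / 2 = 16.65 cm
RCF_original = 1.118 × 10⁻⁵ × 16.65 × (28970)² = 1.118 × 10⁻⁵ × 16.65 × 839,260,900 ≈ 156,225.9 × g
156,225.9 = 1.118 × 10⁻⁵ × 7.8 × N²
N² = 156,225.9 / (8.7204 × 10⁻⁵) = 1,791,499,243
N ≈ √1,791,499,243 ≈ 42,326.1

42330 RPM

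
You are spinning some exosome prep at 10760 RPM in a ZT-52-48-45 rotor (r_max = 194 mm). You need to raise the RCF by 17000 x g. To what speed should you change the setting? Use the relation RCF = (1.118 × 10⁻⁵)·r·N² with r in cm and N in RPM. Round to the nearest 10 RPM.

r = 194 mm = 19.4 cm
Current RCF = 1.118 × 10⁻⁵ × 19.4 × (10760)² = 1.118 × 10⁻⁵ × 19.4 × 115,777,600 ≈ 25,111.2 × g
Target RCF = 25,111.2 + 17,000 = 42,111.2 × g
N² = 42,111.2 / (21.6892 × 10⁻⁵) = 194,157,461
N ≈ √194,157,461 ≈ 13,934.0

13930 RPM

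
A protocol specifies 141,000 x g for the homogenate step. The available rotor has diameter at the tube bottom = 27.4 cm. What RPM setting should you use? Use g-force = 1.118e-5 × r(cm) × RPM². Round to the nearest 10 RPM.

r = 27.4 / 2 = 13.7 cm
141,000 = 1.118 × 10⁻⁵ × 13.7 × N²
N² = 141,000 / (15.3166 × 10⁻⁵) = 920,569,839
N ≈ √920,569,839 ≈ 30,340.9

N ≈ 30340 RPM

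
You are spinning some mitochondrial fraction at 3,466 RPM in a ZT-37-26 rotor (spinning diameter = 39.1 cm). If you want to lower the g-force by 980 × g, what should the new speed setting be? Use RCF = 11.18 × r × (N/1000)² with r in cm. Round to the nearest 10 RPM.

≈ 2740 RPM

r = 39.1 / 2 = 19.55 cm
Current RCF = 11.18 × 19.55 × (3.466)² = 11.18 × 19.55 × 12.013156 ≈ 2,625.7 × g
Target RCF = 2,625.7 − 980 = 1,645.7 × g
(N/1000)² = 1,645.7 / 218.569 = 7.52943
N = 1000 × √7.52943 ≈ 2,744.0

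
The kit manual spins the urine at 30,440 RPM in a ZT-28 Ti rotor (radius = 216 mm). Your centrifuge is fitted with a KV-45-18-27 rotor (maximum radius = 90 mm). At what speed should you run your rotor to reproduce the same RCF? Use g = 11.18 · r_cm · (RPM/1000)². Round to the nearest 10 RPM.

≈ 47160 RPM

Original rotor: r = 216 mm = 21.6 cm
RCF_original = 11.18 × 21.6 × (30.44)² = 11.18 × 21.6 × 926.5936 ≈ 223,761.2 × g
Your rotor: r = 90 mm = 9.0 cm
223,761.2 = 11.18 × 9 × (N/1000)²
(N/1000)² = 223,761.2 / 100.62 = 2223.824
N = 1000 × √2223.824 ≈ 47,157.4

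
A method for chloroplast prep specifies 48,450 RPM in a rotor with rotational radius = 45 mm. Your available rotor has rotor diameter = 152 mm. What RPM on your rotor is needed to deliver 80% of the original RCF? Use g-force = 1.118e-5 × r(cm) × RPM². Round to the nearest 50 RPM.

≈ 33350 RPM

Original rotor: r = 45 mm = 4.5 cm
RCF_original = 1.118 × 10⁻⁵ × 4.5 × (48450)² = 1.118 × 10⁻⁵ × 4.5 × 2,347,402,500 ≈ 118,097.8 × g
Target RCF = 0.8 × 118,097.8 ≈ 94,478.2 × g
Your rotor: r = 152 mm / 2 = 76 mm = 7.6 cm
94,478.2 = 1.118 × 10⁻⁵ × 7.6 × N²
N² = 94,478.2 / (8.4968 × 10⁻⁵) = 1,111,926,843
N ≈ √1,111,926,843 ≈ 33,345.6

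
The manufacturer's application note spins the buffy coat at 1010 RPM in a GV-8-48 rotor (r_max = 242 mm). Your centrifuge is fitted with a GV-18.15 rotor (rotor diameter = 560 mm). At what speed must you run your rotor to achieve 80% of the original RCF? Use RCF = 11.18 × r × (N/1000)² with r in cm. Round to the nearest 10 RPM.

≈ 840 RPM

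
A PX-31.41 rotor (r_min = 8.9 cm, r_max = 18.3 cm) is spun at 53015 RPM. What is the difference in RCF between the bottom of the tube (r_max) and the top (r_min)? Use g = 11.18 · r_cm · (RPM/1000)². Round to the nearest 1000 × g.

RCF_max = 11.18 × 18.3 × (53.015)² = 11.18 × 18.3 × 2,810.590225 ≈ 575,029.9 × g
RCF_min = 11.18 × 8.9 × (53.015)² = 11.18 × 8.9 × 2,810.590225 ≈ 279,659.3 × g
ΔRCF = 575,029.9 − 279,659.3 = 295,370.6

ΔRCF ≈ 295000 ×g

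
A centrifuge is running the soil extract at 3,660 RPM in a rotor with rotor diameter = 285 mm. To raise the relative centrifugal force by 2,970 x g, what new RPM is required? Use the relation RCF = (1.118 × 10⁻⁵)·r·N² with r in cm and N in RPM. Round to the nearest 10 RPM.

r = 285 mm / 2 = 142.5 mm = 14.25 cm
Current RCF = 1.118 × 10⁻⁵ × 14.25 × (3660)² = 1.118 × 10⁻⁵ × 14.25 × 13,395,600 ≈ 2,134.1 × g
Target RCF = 2,134.1 + 2,970 = 5,104.1 × g
N² = 5,104.1 / (15.9315 × 10⁻⁵) = 32,037,787
N ≈ √32,037,787 ≈ 5,660.2

5660 RPM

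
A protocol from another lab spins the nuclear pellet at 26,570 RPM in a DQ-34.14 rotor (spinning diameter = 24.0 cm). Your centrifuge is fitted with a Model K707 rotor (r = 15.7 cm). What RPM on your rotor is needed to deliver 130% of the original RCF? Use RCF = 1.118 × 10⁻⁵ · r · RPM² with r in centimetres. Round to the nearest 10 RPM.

Original rotor: r = 24.0 / 2 = 12 cm
RCF_original = 1.118 × 10⁻⁵ × 12 × (26570)² = 1.118 × 10⁻⁵ × 12 × 705,964,900 ≈ 94,712.3 × g
Target RCF = 1.3 × 94,712.3 ≈ 123,126 × g
123,126 = 1.118 × 10⁻⁵ × 15.7 × N²
N² = 123,126 / (17.5526 × 10⁻⁵) = 701,468,728
N ≈ √701,468,728 ≈ 26,485.3

≈ 26490 RPM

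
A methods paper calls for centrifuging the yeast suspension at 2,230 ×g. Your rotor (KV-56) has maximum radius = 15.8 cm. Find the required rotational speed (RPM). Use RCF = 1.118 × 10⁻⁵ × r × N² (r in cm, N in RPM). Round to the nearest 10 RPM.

≈ 3550 RPM

2,230 = 1.118 × 10⁻⁵ × 15.8 × N²
N² = 2,230 / (17.6644 × 10⁻⁵) = 12,624,261
N ≈ √12,624,261 ≈ 3,553.1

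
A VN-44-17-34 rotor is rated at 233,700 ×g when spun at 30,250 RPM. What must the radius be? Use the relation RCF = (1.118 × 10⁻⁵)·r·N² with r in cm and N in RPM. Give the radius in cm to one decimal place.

RCF = 1.118 × 10⁻⁵ × r × N²
233700 = 1.118 × 10⁻⁵ × r × (30250)²
r = 233700 / (1.118 × 10⁻⁵ × 915,062,500) = 233700 / 10230.4 ≈ 22.844 cm

22.8 cm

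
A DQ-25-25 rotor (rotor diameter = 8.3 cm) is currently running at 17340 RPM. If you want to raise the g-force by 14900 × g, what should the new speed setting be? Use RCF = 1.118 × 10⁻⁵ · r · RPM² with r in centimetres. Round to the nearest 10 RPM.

r = 8.3 / 2 = 4.15 cm
Current RCF = 1.118 × 10⁻⁵ × 4.15 × (17340)² = 1.118 × 10⁻⁵ × 4.15 × 300,675,600 ≈ 13,950.4 × g
Target RCF = 13,950.4 + 14,900 = 28,850.4 × g
N² = 28,850.4 / (4.6397 × 10⁻⁵) = 621,816,066
N ≈ √621,816,066 ≈ 24,936.2

24940 RPM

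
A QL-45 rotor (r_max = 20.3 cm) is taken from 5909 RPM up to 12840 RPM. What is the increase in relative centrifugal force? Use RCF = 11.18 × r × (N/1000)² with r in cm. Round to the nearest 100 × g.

RCF₁ = 11.18 × 20.3 × (5.909)² = 11.18 × 20.3 × 34.916281 ≈ 7,924.4 × g
RCF₂ = 11.18 × 20.3 × (12.84)² = 11.18 × 20.3 × 164.8656 ≈ 37,416.9 × g
Increase = 37,416.9 − 7,924.4 = 29,492.5

29500 g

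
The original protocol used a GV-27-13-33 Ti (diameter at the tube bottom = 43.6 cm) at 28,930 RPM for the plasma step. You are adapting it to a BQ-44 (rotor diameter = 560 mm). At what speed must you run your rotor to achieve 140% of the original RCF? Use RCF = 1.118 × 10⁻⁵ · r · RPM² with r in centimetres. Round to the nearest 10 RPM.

30200 RPM

Original rotor: r = 43.6 / 2 = 21.8 cm
RCF_original = 1.118 × 10⁻⁵ × 21.8 × (28930)² = 1.118 × 10⁻⁵ × 21.8 × 836,944,900 ≈ 203,983.6 × g
Target RCF = 1.4 × 203,983.6 ≈ 285,577 × g
Your rotor: r = 560 mm / 2 = 280 mm = 28 cm
285,577 = 1.118 × 10⁻⁵ × 28 × N²
N² = 285,577 / (31.304 × 10⁻⁵) = 912,269,997
N ≈ √912,269,997 ≈ 30,203.8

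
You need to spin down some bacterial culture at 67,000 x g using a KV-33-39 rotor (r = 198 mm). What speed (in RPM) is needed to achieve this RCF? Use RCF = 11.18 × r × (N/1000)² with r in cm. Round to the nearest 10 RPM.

r = 198 mm = 19.8 cm
RCF = 11.18 × r × (N/1000)²
67,000 = 11.18 × 19.8 × (N/1000)²
(N/1000)² = 67,000 / 221.364 = 302.6689
N = 1000 × √302.6689 ≈ 17,397.4

17400 RPM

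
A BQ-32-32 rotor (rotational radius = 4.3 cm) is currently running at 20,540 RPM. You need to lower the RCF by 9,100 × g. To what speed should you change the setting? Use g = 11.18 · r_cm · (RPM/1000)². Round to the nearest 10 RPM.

≈ 15250 RPM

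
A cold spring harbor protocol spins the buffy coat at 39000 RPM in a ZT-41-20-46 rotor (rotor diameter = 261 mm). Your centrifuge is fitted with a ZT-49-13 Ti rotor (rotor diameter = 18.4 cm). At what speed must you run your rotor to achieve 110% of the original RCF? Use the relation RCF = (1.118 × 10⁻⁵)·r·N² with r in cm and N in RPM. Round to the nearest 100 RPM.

Original rotor: r = 261 mm / 2 = 130.5 mm = 13.05 cm
RCF_original = 1.118 × 10⁻⁵ × 13.05 × (39000)² = 1.118 × 10⁻⁵ × 13.05 × 1,521,000,000 ≈ 221,912.4 × g
Target RCF = 1.1 × 221,912.4 ≈ 244,103.6 × g
Your rotor: r = 18.4 / 2 = 9.2 cm
244,103.6 = 1.118 × 10⁻⁵ × 9.2 × N²
N² = 244,103.6 / (10.2856 × 10⁻⁵) = 2,373,255,814
N ≈ √2,373,255,814 ≈ 48,716.1

48700 RPM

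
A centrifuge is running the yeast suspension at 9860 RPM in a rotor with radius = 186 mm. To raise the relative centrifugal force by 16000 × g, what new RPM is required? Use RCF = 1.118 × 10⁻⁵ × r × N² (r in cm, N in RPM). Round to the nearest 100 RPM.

r = 186 mm = 18.6 cm
Current RCF = 1.118 × 10⁻⁵ × 18.6 × (9860)² = 1.118 × 10⁻⁵ × 18.6 × 97,219,600 ≈ 20,216.6 × g
Target RCF = 20,216.6 + 16,000 = 36,216.6 × g
N² = 36,216.6 / (20.7948 × 10⁻⁵) = 174,161,810
N ≈ √174,161,810 ≈ 13,197.0

13200 RPM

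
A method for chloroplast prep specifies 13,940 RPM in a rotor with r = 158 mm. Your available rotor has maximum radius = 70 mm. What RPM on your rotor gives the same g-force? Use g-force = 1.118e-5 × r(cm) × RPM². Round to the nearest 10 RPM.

Original rotor: r = 158 mm = 15.8 cm
RCF_original = 1.118 × 10⁻⁵ × 15.8 × (13940)² = 1.118 × 10⁻⁵ × 15.8 × 194,323,600 ≈ 34,326.1 × g
Your rotor: r = 70 mm = 7.0 cm
34,326.1 = 1.118 × 10⁻⁵ × 7 × N²
N² = 34,326.1 / (7.826 × 10⁻⁵) = 438,616,151
N ≈ √438,616,151 ≈ 20,943.2

20940 RPM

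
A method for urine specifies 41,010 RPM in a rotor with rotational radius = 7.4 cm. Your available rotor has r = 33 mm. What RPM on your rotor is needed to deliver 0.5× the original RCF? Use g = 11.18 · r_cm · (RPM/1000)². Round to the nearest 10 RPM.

RCF = 11.18 × r × (N/1000)²
RCF_original = 11.18 × 7.4 × (41.01)² = 11.18 × 7.4 × 1,681.8201 ≈ 139,140.3 × g
Target RCF = 0.5 × 139,140.3 ≈ 69,570.1 × g
Your rotor: r = 33 mm = 3.3 cm
69,570.1 = 11.18 × 3.3 × (N/1000)²
(N/1000)² = 69,570.1 / 36.894 = 1885.675
N = 1000 × √1885.675 ≈ 43,424.4

≈ 43420 RPM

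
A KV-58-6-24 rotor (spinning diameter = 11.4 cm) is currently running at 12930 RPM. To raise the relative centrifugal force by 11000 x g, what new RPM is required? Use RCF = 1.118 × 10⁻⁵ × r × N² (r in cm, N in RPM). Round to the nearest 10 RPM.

N₂ ≈ 18430 RPM

r = 11.4 / 2 = 5.7 cm
Current RCF = 1.118 × 10⁻⁵ × 5.7 × (12930)² = 1.118 × 10⁻⁵ × 5.7 × 167,184,900 ≈ 10,654 × g
Target RCF = 10,654 + 11,000 = 21,654 × g
N² = 21,654 / (6.3726 × 10⁻⁵) = 339,798,512
N ≈ √339,798,512 ≈ 18,433.6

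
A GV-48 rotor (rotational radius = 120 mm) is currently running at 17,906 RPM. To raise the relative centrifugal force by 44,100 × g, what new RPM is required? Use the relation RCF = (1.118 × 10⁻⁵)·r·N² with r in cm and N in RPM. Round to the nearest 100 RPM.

N₂ ≈ 25500 RPM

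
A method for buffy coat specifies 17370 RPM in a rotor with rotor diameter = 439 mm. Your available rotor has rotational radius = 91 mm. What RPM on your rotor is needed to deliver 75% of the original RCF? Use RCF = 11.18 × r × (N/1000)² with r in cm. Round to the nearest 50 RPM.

23350 RPM

Original rotor: r = 439 mm / 2 = 219.5 mm = 21.95 cm
RCF_original = 11.18 × 21.95 × (17.37)² = 11.18 × 21.95 × 301.7169 ≈ 74,041.6 × g
Target RCF = 0.75 × 74,041.6 ≈ 55,531.2 × g
Your rotor: r = 91 mm = 9.1 cm
55,531.2 = 11.18 × 9.1 × (N/1000)²
(N/1000)² = 55,531.2 / 101.738 = 545.8256
N = 1000 × √545.8256 ≈ 23,362.9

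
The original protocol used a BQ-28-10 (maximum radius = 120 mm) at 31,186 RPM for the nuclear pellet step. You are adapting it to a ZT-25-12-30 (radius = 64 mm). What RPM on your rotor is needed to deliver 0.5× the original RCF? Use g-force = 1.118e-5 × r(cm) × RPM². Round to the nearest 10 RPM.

30200 RPM

Original rotor: r = 120 mm = 12.0 cm
RCF = 1.118 × 10⁻⁵ × r × N²
RCF_original = 1.118 × 10⁻⁵ × 12 × (31186)² = 1.118 × 10⁻⁵ × 12 × 972,566,596 ≈ 130,479.5 × g
Target RCF = 0.5 × 130,479.5 ≈ 65,239.8 × g
Your rotor: r = 64 mm = 6.4 cm
65,239.8 = 1.118 × 10⁻⁵ × 6.4 × N²
N² = 65,239.8 / (7.1552 × 10⁻⁵) = 911,781,641
N ≈ √911,781,641 ≈ 30,195.7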